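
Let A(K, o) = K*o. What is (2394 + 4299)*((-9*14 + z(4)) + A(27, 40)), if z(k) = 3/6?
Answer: 12776937/2 ≈ 6.3885e+6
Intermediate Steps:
z(k) = ½ (z(k) = 3*(⅙) = ½)
(2394 + 4299)*((-9*14 + z(4)) + A(27, 40)) = (2394 + 4299)*((-9*14 + ½) + 27*40) = 6693*((-126 + ½) + 1080) = 6693*(-251/2 + 1080) = 6693*(1909/2) = 12776937/2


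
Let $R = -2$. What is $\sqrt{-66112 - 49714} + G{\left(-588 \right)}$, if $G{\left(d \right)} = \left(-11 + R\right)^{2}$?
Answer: $169 + i \sqrt{115826} \approx 169.0 + 340.33 i$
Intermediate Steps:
$G{\left(d \right)} = 169$ ($G{\left(d \right)} = \left(-11 - 2\right)^{2} = \left(-13\right)^{2} = 169$)
$\sqrt{-66112 - 49714} + G{\left(-588 \right)} = \sqrt{-66112 - 49714} + 169 = \sqrt{-115826} + 169 = i \sqrt{115826} + 169 = 169 + i \sqrt{115826}$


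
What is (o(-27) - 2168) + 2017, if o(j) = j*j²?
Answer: -19834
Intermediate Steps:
o(j) = j³
(o(-27) - 2168) + 2017 = ((-27)³ - 2168) + 2017 = (-19683 - 2168) + 2017 = -21851 + 2017 = -19834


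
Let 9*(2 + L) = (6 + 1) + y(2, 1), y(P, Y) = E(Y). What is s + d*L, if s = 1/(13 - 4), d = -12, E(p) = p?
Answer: 121/9 ≈ 13.444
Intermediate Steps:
y(P, Y) = Y
L = -10/9 (L = -2 + ((6 + 1) + 1)/9 = -2 + (7 + 1)/9 = -2 + (1/9)*8 = -2 + 8/9 = -10/9 ≈ -1.1111)
s = 1/9 ≈ 0.11111
s + d*L = 1/9 - 12*(-10/9) = 1/9 + 40/3 = 121/9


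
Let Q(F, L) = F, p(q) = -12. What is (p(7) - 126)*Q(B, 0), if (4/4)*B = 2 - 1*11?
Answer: 1242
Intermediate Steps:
B = -9 (B = 2 - 1*11 = 2 - 11 = -9)
(p(7) - 126)*Q(B, 0) = (-12 - 126)*(-9) = -138*(-9) = 1242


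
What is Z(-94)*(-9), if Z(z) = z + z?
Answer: 1692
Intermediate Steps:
Z(z) = 2*z
Z(-94)*(-9) = (2*(-94))*(-9) = -188*(-9) = 1692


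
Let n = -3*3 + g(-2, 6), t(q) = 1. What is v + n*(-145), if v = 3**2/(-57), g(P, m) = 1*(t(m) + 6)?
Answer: 5507/19 ≈ 289.84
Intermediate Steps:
g(P, m) = 7 (g(P, m) = 1*(1 + 6) = 1*7 = 7)
v = -3/19 (v = 9*(-1/57) = -3/19 ≈ -0.15789)
n = -2 (n = -3*3 + 7 = -9 + 7 = -2)
v + n*(-145) = -3/19 - 2*(-145) = -3/19 + 290 = 5507/19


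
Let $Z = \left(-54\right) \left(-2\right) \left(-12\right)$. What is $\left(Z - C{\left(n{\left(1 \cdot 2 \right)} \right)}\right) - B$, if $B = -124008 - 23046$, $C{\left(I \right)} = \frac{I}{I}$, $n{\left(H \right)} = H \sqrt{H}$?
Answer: $145757$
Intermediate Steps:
$Z = -1296$ ($Z = 108 \left(-12\right) = -1296$)
$n{\left(H \right)} = H^{\frac{3}{2}}$
$C{\left(I \right)} = 1$
$B = -147054$
$\left(Z - C{\left(n{\left(1 \cdot 2 \right)} \right)}\right) - B = \left(-1296 - 1\right) - -147054 = \left(-1296 - 1\right) + 147054 = -1297 + 147054 = 145757$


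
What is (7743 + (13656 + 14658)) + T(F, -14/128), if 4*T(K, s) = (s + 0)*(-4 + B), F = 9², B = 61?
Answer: 9230193/256 ≈ 36055.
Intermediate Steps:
F = 81
T(K, s) = 57*s/4 (T(K, s) = ((s + 0)*(-4 + 61))/4 = (s*57)/4 = (57*s)/4 = 57*s/4)
(7743 + (13656 + 14658)) + T(F, -14/128) = (7743 + (13656 + 14658)) + 57*(-14/128)/4 = (7743 + 28314) + 57*(-14*1/128)/4 = 36057 + (57/4)*(-7/64) = 36057 - 399/256 = 9230193/256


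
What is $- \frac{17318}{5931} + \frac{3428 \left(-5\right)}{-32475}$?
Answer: $- \frac{30716314}{12840615} \approx -2.3921$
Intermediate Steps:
$- \frac{17318}{5931} + \frac{3428 \left(-5\right)}{-32475} = \left(-17318\right) \frac{1}{5931} - - \frac{3428}{6495} = - \frac{17318}{5931} + \frac{3428}{6495} = - \frac{30716314}{12840615}$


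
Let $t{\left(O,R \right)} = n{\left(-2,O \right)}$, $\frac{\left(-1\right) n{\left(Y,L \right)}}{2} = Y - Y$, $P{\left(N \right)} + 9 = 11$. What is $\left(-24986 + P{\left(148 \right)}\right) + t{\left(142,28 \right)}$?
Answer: $-24984$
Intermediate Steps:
$P{\left(N \right)} = 2$ ($P{\left(N \right)} = -9 + 11 = 2$)
$n{\left(Y,L \right)} = 0$ ($n{\left(Y,L \right)} = - 2 \left(Y - Y\right) = \left(-2\right) 0 = 0$)
$t{\left(O,R \right)} = 0$
$\left(-24986 + P{\left(148 \right)}\right) + t{\left(142,28 \right)} = \left(-24986 + 2\right) + 0 = -24984 + 0 = -24984$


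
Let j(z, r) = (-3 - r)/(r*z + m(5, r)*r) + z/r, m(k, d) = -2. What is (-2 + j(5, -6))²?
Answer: 9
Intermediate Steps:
j(z, r) = z/r + (-3 - r)/(-2*r + r*z) (j(z, r) = (-3 - r)/(r*z - 2*r) + z/r = (-3 - r)/(-2*r + r*z) + z/r = z/r + (-3 - r)/(-2*r + r*z))
(-2 + j(5, -6))² = (-2 + (-3 + 5² - 1*(-6) - 2*5)/((-6)*(-2 + 5)))² = (-2 - ⅙*(-3 + 25 + 6 - 10)/3)² = (-2 - ⅙*⅓*18)² = (-2 - 1)² = (-3)² = 9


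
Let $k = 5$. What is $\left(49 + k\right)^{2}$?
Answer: $2916$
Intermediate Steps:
$\left(49 + k\right)^{2} = \left(49 + 5\right)^{2} = 54^{2} = 2916$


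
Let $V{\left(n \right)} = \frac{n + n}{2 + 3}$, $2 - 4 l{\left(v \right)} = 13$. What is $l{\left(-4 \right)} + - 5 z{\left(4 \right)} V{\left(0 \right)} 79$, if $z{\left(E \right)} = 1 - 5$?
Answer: $- \frac{11}{4} \approx -2.75$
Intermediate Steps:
$z{\left(E \right)} = -4$ ($z{\left(E \right)} = 1 - 5 = -4$)
$l{\left(v \right)} = - \frac{11}{4}$ ($l{\left(v \right)} = \frac{1}{2} - \frac{13}{4} = - \frac{11}{4}$)
$V{\left(n \right)} = \frac{2 n}{5}$
$l{\left(-4 \right)} + - 5 z{\left(4 \right)} V{\left(0 \right)} 79 = - \frac{11}{4} + \left(-5\right) \left(-4\right) \frac{2}{5} \cdot 0 \cdot 79 = - \frac{11}{4} + 20 \cdot 0 \cdot 79 = - \frac{11}{4} + 0 \cdot 79 = - \frac{11}{4} + 0 = - \frac{11}{4}$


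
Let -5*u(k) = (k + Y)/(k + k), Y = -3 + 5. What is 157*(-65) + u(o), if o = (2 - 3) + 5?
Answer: -204103/20 ≈ -10205.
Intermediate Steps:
o = 4 (o = -1 + 5 = 4)
Y = 2
u(k) = -(2 + k)/(10*k) (u(k) = -(k + 2)/(5*(k + k)) = -(2 + k)/(5*(2*k)) = -(2 + k)*1/(2*k)/5 = -(2 + k)/(10*k))
157*(-65) + u(o) = 157*(-65) + (⅒)*(-2 - 1*4)/4 = -10205 + (⅒)*(¼)*(-2 - 4) = -10205 + (⅒)*(¼)*(-6) = -10205 - 3/20 = -204103/20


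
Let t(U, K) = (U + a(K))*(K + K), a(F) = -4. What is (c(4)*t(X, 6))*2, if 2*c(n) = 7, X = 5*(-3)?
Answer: -1596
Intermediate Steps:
X = -15
c(n) = 7/2 (c(n) = (½)*7 = 7/2)
t(U, K) = 2*K*(-4 + U) (t(U, K) = (U - 4)*(K + K) = (-4 + U)*(2*K) = 2*K*(-4 + U))
(c(4)*t(X, 6))*2 = (7*(2*6*(-4 - 15))/2)*2 = (7*(2*6*(-19))/2)*2 = ((7/2)*(-228))*2 = -798*2 = -1596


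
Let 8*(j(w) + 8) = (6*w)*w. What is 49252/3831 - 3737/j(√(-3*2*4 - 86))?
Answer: 37547506/693411 ≈ 54.149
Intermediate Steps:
j(w) = -8 + 3*w²/4 (j(w) = -8 + ((6*w)*w)/8 = -8 + (6*w²)/8 = -8 + 3*w²/4)
49252/3831 - 3737/j(√(-3*2*4 - 86)) = 49252/3831 - 3737/(-8 + 3*(√(-3*2*4 - 86))²/4) = 49252*(1/3831) - 3737/(-8 + 3*(√(-6*4 - 86))²/4) = 49252/3831 - 3737/(-8 + 3*(√(-24 - 86))²/4) = 49252/3831 - 3737/(-8 + 3*(√(-110))²/4) = 49252/3831 - 3737/(-8 + 3*(I*√110)²/4) = 49252/3831 - 3737/(-8 + (¾)*(-110)) = 49252/3831 - 3737/(-8 - 165/2) = 49252/3831 - 3737/(-181/2) = 49252/3831 - 3737*(-2/181) = 49252/3831 + 7474/181 = 37547506/693411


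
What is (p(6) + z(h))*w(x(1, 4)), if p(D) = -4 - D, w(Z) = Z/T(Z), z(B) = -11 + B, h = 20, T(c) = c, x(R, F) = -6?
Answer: -1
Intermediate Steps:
w(Z) = 1 (w(Z) = Z/Z = 1)
(p(6) + z(h))*w(x(1, 4)) = ((-4 - 1*6) + (-11 + 20))*1 = ((-4 - 6) + 9)*1 = (-10 + 9)*1 = -1*1 = -1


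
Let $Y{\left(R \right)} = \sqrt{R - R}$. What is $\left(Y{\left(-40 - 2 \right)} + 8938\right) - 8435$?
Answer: $503$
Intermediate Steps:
$Y{\left(R \right)} = 0$ ($Y{\left(R \right)} = \sqrt{0} = 0$)
$\left(Y{\left(-40 - 2 \right)} + 8938\right) - 8435 = \left(0 + 8938\right) - 8435 = 8938 - 8435 = 503$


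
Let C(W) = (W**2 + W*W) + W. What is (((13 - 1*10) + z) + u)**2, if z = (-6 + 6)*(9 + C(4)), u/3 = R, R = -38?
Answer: 12321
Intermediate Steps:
u = -114 (u = 3*(-38) = -114)
C(W) = W + 2*W**2 (C(W) = (W**2 + W**2) + W = 2*W**2 + W = W + 2*W**2)
z = 0 (z = (-6 + 6)*(9 + 4*(1 + 2*4)) = 0*(9 + 4*(1 + 8)) = 0*(9 + 4*9) = 0*(9 + 36) = 0*45 = 0)
(((13 - 1*10) + z) + u)**2 = (((13 - 1*10) + 0) - 114)**2 = (((13 - 10) + 0) - 114)**2 = ((3 + 0) - 114)**2 = (3 - 114)**2 = (-111)**2 = 12321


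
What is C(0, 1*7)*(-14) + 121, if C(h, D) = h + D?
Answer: 23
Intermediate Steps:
C(h, D) = D + h
C(0, 1*7)*(-14) + 121 = (1*7 + 0)*(-14) + 121 = (7 + 0)*(-14) + 121 = 7*(-14) + 121 = -98 + 121 = 23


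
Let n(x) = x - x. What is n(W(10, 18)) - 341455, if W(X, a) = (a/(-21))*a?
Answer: -341455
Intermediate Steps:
W(X, a) = -a**2/21 (W(X, a) = (a*(-1/21))*a = (-a/21)*a = -a**2/21)
n(x) = 0
n(W(10, 18)) - 341455 = 0 - 341455 = -341455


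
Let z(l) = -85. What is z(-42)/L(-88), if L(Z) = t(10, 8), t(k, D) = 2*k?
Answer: -17/4 ≈ -4.2500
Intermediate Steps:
L(Z) = 20 (L(Z) = 2*10 = 20)
z(-42)/L(-88) = -85/20 = -85*1/20 = -17/4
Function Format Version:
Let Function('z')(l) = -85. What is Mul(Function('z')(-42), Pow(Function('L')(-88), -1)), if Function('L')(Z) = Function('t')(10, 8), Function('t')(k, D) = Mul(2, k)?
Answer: Rational(-17, 4) ≈ -4.2500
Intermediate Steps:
Function('L')(Z) = 20 (Function('L')(Z) = Mul(2, 10) = 20)
Mul(Function('z')(-42), Pow(Function('L')(-88), -1)) = Mul(-85, Pow(20, -1)) = Mul(-85, Rational(1, 20)) = Rational(-17, 4)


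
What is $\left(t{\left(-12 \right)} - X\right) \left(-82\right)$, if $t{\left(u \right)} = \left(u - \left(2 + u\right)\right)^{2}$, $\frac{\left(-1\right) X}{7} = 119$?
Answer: $-68634$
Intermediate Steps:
$X = -833$ ($X = \left(-7\right) 119 = -833$)
$t{\left(u \right)} = 4$ ($t{\left(u \right)} = \left(-2\right)^{2} = 4$)
$\left(t{\left(-12 \right)} - X\right) \left(-82\right) = \left(4 - -833\right) \left(-82\right) = \left(4 + 833\right) \left(-82\right) = 837 \left(-82\right) = -68634$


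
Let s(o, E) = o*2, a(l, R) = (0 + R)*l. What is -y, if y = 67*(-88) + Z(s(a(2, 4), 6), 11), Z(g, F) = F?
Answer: 5885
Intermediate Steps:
a(l, R) = R*l
s(o, E) = 2*o
y = -5885 (y = 67*(-88) + 11 = -5896 + 11 = -5885)
-y = -1*(-5885) = 5885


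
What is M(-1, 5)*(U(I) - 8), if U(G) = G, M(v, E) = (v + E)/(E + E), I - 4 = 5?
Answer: ⅖ ≈ 0.40000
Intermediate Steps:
I = 9 (I = 4 + 5 = 9)
M(v, E) = (E + v)/(2*E) (M(v, E) = (E + v)/((2*E)) = (E + v)*(1/(2*E)) = (E + v)/(2*E))
M(-1, 5)*(U(I) - 8) = ((½)*(5 - 1)/5)*(9 - 8) = ((½)*(⅕)*4)*1 = (⅖)*1 = ⅖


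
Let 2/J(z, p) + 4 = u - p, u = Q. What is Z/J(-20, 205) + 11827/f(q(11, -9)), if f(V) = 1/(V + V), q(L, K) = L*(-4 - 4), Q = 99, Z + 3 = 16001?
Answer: -2961442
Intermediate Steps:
Z = 15998 (Z = -3 + 16001 = 15998)
q(L, K) = -8*L (q(L, K) = L*(-8) = -8*L)
u = 99
f(V) = 1/(2*V)
J(z, p) = 2/(95 - p) (J(z, p) = 2/(-4 + (99 - p)) = 2/(95 - p))
Z/J(-20, 205) + 11827/f(q(11, -9)) = 15998/((-2/(-95 + 205))) + 11827/((1/(2*((-8*11))))) = 15998/((-2/110)) + 11827/(((½)/(-88))) = 15998/((-2*1/110)) + 11827/(((½)*(-1/88))) = 15998/(-1/55) + 11827/(-1/176) = 15998*(-55) + 11827*(-176) = -879890 - 2081552 = -2961442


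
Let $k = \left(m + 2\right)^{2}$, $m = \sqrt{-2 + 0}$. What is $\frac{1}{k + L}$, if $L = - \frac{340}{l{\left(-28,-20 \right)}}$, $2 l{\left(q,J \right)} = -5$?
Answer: $\frac{69}{9538} - \frac{i \sqrt{2}}{4769} \approx 0.0072342 - 0.00029654 i$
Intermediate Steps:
$m = i \sqrt{2}$ ($m = \sqrt{-2} = i \sqrt{2} \approx 1.4142 i$)
$l{\left(q,J \right)} = - \frac{5}{2}$ ($l{\left(q,J \right)} = \frac{1}{2} \left(-5\right) = - \frac{5}{2}$)
$L = 136$ ($L = - \frac{340}{- \frac{5}{2}} = \left(-340\right) \left(- \frac{2}{5}\right) = 136$)
$k = \left(2 + i \sqrt{2}\right)^{2}$ ($k = \left(i \sqrt{2} + 2\right)^{2} = \left(2 + i \sqrt{2}\right)^{2} \approx 2.0 + 5.6569 i$)
$\frac{1}{k + L} = \frac{1}{\left(2 + i \sqrt{2}\right)^{2} + 136} = \frac{1}{136 + \left(2 + i \sqrt{2}\right)^{2}}$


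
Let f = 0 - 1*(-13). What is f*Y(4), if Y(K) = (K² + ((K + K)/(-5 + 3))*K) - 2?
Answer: -26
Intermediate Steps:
f = 13 (f = 0 + 13 = 13)
Y(K) = -2 (Y(K) = (K² + ((2*K)/(-2))*K) - 2 = (K² + ((2*K)*(-½))*K) - 2 = (K² + (-K)*K) - 2 = (K² - K²) - 2 = 0 - 2 = -2)
f*Y(4) = 13*(-2) = -26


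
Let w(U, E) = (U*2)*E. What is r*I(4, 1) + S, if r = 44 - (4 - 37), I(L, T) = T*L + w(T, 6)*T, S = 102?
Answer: 1334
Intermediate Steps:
w(U, E) = 2*E*U (w(U, E) = (2*U)*E = 2*E*U)
I(L, T) = 12*T² + L*T (I(L, T) = T*L + (2*6*T)*T = L*T + (12*T)*T = L*T + 12*T² = 12*T² + L*T)
r = 77 (r = 44 - 1*(-33) = 44 + 33 = 77)
r*I(4, 1) + S = 77*(1*(4 + 12*1)) + 102 = 77*(1*(4 + 12)) + 102 = 77*(1*16) + 102 = 77*16 + 102 = 1232 + 102 = 1334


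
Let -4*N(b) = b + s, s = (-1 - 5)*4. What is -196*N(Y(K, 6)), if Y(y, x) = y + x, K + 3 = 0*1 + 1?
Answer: -980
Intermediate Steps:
s = -24 (s = -6*4 = -24)
K = -2 (K = -3 + (0*1 + 1) = -3 + (0 + 1) = -3 + 1 = -2)
Y(y, x) = x + y
N(b) = 6 - b/4 (N(b) = -(b - 24)/4 = -(-24 + b)/4 = 6 - b/4)
-196*N(Y(K, 6)) = -196*(6 - (6 - 2)/4) = -196*(6 - 1/4*4) = -196*(6 - 1) = -196*5 = -980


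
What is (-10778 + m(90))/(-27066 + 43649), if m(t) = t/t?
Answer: -10777/16583 ≈ -0.64988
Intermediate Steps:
m(t) = 1
(-10778 + m(90))/(-27066 + 43649) = (-10778 + 1)/(-27066 + 43649) = -10777/16583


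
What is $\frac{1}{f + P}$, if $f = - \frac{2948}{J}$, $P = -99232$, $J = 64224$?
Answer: $- \frac{16056}{1593269729} \approx -1.0077 \cdot 10^{-5}$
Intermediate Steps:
$f = - \frac{737}{16056}$ ($f = - \frac{2948}{64224} = \left(-2948\right) \frac{1}{64224} = - \frac{737}{16056} \approx -0.045902$)
$\frac{1}{f + P} = \frac{1}{- \frac{737}{16056} - 99232} = \frac{1}{- \frac{1593269729}{16056}} = - \frac{16056}{1593269729}$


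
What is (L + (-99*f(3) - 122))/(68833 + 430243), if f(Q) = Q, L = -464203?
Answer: -232311/249538 ≈ -0.93096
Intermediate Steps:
(L + (-99*f(3) - 122))/(68833 + 430243) = (-464203 + (-99*3 - 122))/(68833 + 430243) = (-464203 + (-297 - 122))/499076 = (-464203 - 419)*(1/499076) = -464622*1/499076 = -232311/249538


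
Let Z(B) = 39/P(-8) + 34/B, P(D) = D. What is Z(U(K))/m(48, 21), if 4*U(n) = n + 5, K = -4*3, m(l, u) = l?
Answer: -1361/2688 ≈ -0.50632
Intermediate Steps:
K = -12
U(n) = 5/4 + n/4 (U(n) = (n + 5)/4 = (5 + n)/4 = 5/4 + n/4)
Z(B) = -39/8 + 34/B (Z(B) = 39/(-8) + 34/B = 39*(-⅛) + 34/B = -39/8 + 34/B)
Z(U(K))/m(48, 21) = (-39/8 + 34/(5/4 + (¼)*(-12)))/48 = (-39/8 + 34/(5/4 - 3))*(1/48) = (-39/8 + 34/(-7/4))*(1/48) = (-39/8 + 34*(-4/7))*(1/48) = (-39/8 - 136/7)*(1/48) = -1361/56*1/48 = -1361/2688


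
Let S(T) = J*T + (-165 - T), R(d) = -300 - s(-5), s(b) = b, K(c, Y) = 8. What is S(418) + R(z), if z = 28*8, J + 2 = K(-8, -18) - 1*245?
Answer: -100780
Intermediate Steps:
J = -239 (J = -2 + (8 - 1*245) = -2 + (8 - 245) = -2 - 237 = -239)
z = 224
R(d) = -295 (R(d) = -300 - 1*(-5) = -300 + 5 = -295)
S(T) = -165 - 240*T (S(T) = -239*T + (-165 - T) = -165 - 240*T)
S(418) + R(z) = (-165 - 240*418) - 295 = (-165 - 100320) - 295 = -100485 - 295 = -100780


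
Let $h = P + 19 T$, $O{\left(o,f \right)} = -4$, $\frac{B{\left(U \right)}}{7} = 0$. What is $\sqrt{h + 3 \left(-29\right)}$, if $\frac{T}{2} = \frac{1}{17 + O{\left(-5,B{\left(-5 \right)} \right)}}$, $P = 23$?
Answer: $\frac{i \sqrt{10322}}{13} \approx 7.8152 i$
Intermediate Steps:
$B{\left(U \right)} = 0$ ($B{\left(U \right)} = 7 \cdot 0 = 0$)
$T = \frac{2}{13}$ ($T = \frac{2}{17 - 4} = \frac{2}{13} \approx 0.15385$)
$h = \frac{337}{13}$ ($h = 23 + 19 \cdot \frac{2}{13} = 23 + \frac{38}{13} = \frac{337}{13} \approx 25.923$)
$\sqrt{h + 3 \left(-29\right)} = \sqrt{\frac{337}{13} + 3 \left(-29\right)} = \sqrt{\frac{337}{13} - 87} = \sqrt{- \frac{794}{13}} = \frac{i \sqrt{10322}}{13}$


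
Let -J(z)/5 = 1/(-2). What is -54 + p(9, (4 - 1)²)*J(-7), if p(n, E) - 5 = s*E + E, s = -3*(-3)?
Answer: 367/2 ≈ 183.50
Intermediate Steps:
s = 9
J(z) = 5/2 (J(z) = -5/(-2) = -5*(-½) = 5/2)
p(n, E) = 5 + 10*E (p(n, E) = 5 + (9*E + E) = 5 + 10*E)
-54 + p(9, (4 - 1)²)*J(-7) = -54 + (5 + 10*(4 - 1)²)*(5/2) = -54 + (5 + 10*3²)*(5/2) = -54 + (5 + 10*9)*(5/2) = -54 + (5 + 90)*(5/2) = -54 + 95*(5/2) = -54 + 475/2 = 367/2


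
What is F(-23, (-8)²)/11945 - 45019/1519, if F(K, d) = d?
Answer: -537654739/18144455 ≈ -29.632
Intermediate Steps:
F(-23, (-8)²)/11945 - 45019/1519 = (-8)²/11945 - 45019/1519 = 64*(1/11945) - 45019*1/1519 = 64/11945 - 45019/1519 = -537654739/18144455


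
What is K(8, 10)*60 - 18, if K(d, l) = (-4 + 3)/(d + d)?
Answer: -87/4 ≈ -21.750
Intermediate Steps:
K(d, l) = -1/(2*d)
K(8, 10)*60 - 18 = -½/8*60 - 18 = -½*⅛*60 - 18 = -1/16*60 - 18 = -15/4 - 18 = -87/4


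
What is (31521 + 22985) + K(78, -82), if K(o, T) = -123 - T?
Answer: 54465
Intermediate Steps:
(31521 + 22985) + K(78, -82) = (31521 + 22985) + (-123 - 1*(-82)) = 54506 + (-123 + 82) = 54506 - 41 = 54465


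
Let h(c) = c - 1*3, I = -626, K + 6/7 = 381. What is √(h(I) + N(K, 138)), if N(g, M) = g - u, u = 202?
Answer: 2*I*√5523/7 ≈ 21.233*I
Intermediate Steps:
K = 2661/7 (K = -6/7 + 381 = 2661/7 ≈ 380.14)
h(c) = -3 + c (h(c) = c - 3 = -3 + c)
N(g, M) = -202 + g (N(g, M) = g - 1*202 = g - 202 = -202 + g)
√(h(I) + N(K, 138)) = √((-3 - 626) + (-202 + 2661/7)) = √(-629 + 1247/7) = √(-3156/7) = 2*I*√5523/7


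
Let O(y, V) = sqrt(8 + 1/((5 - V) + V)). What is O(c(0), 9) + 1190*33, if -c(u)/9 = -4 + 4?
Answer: 39270 + sqrt(205)/5 ≈ 39273.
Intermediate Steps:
c(u) = 0 (c(u) = -9*(-4 + 4) = -9*0 = 0)
O(y, V) = sqrt(205)/5 (O(y, V) = sqrt(8 + 1/5) = sqrt(41/5) = sqrt(205)/5)
O(c(0), 9) + 1190*33 = sqrt(205)/5 + 1190*33 = sqrt(205)/5 + 39270 = 39270 + sqrt(205)/5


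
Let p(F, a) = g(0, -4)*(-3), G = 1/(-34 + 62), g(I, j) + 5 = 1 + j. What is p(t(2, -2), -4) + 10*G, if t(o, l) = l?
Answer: 341/14 ≈ 24.357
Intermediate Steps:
g(I, j) = -4 + j (g(I, j) = -5 + (1 + j) = -4 + j)
G = 1/28 ≈ 0.035714
p(F, a) = 24 (p(F, a) = (-4 - 4)*(-3) = -8*(-3) = 24)
p(t(2, -2), -4) + 10*G = 24 + 10*(1/28) = 24 + 5/14 = 341/14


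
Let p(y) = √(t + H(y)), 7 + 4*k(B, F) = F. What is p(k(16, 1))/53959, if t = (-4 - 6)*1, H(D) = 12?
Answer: √2/53959 ≈ 2.6209e-5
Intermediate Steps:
t = -10 (t = -10*1 = -10)
k(B, F) = -7/4 + F/4
p(y) = √2 (p(y) = √(-10 + 12) = √2)
p(k(16, 1))/53959 = √2/53959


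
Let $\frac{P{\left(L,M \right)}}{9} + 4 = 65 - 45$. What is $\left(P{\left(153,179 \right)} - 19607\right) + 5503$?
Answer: $-13960$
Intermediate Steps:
$P{\left(L,M \right)} = 144$ ($P{\left(L,M \right)} = -36 + 9 \left(65 - 45\right) = -36 + 9 \cdot 20 = -36 + 180 = 144$)
$\left(P{\left(153,179 \right)} - 19607\right) + 5503 = \left(144 - 19607\right) + 5503 = -19463 + 5503 = -13960$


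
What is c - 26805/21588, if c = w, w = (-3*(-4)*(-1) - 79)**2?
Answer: 59581141/7196 ≈ 8279.8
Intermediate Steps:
w = 8281 (w = (12*(-1) - 79)**2 = (-12 - 79)**2 = (-91)**2 = 8281)
c = 8281
c - 26805/21588 = 8281 - 26805/21588 = 8281 - 26805*1/21588 = 8281 - 8935/7196 = 59581141/7196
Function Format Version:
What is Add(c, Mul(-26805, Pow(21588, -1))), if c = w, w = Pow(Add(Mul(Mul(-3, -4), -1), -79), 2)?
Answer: Rational(59581141, 7196) ≈ 8279.8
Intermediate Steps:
w = 8281 (w = Pow(Add(Mul(12, -1), -79), 2) = Pow(Add(-12, -79), 2) = Pow(-91, 2) = 8281)
c = 8281
Add(c, Mul(-26805, Pow(21588, -1))) = Add(8281, Mul(-26805, Pow(21588, -1))) = Add(8281, Mul(-26805, Rational(1, 21588))) = Add(8281, Rational(-8935, 7196)) = Rational(59581141, 7196)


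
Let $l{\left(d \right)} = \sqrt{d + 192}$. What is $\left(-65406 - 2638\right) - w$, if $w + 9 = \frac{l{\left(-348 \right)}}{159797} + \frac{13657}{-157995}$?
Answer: $- \frac{10749176168}{157995} - \frac{2 i \sqrt{39}}{159797} \approx -68035.0 - 7.8162 \cdot 10^{-5} i$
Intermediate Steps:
$l{\left(d \right)} = \sqrt{192 + d}$
$w = - \frac{1435612}{157995} + \frac{2 i \sqrt{39}}{159797}$ ($w = -9 + \left(\frac{\sqrt{192 - 348}}{159797} + \frac{13657}{-157995}\right) = -9 + \left(\sqrt{-156} \cdot \frac{1}{159797} + 13657 \left(- \frac{1}{157995}\right)\right) = -9 - \left(\frac{13657}{157995} - 2 i \sqrt{39} \cdot \frac{1}{159797}\right) = -9 - \left(\frac{13657}{157995} - \frac{2 i \sqrt{39}}{159797}\right) = - \frac{1435612}{157995} + \frac{2 i \sqrt{39}}{159797} \approx -9.0864 + 7.8162 \cdot 10^{-5} i$)
$\left(-65406 - 2638\right) - w = \left(-65406 - 2638\right) - \left(- \frac{1435612}{157995} + \frac{2 i \sqrt{39}}{159797}\right) = -68044 + \left(\frac{1435612}{157995} - \frac{2 i \sqrt{39}}{159797}\right) = - \frac{10749176168}{157995} - \frac{2 i \sqrt{39}}{159797}$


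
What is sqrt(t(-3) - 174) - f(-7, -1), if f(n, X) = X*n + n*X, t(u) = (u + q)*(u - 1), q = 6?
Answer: -14 + I*sqrt(186) ≈ -14.0 + 13.638*I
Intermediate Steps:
t(u) = (-1 + u)*(6 + u) (t(u) = (u + 6)*(u - 1) = (6 + u)*(-1 + u) = (-1 + u)*(6 + u))
f(n, X) = 2*X*n (f(n, X) = X*n + X*n = 2*X*n)
sqrt(t(-3) - 174) - f(-7, -1) = sqrt((-6 + (-3)**2 + 5*(-3)) - 174) - 2*(-1)*(-7) = sqrt((-6 + 9 - 15) - 174) - 1*14 = sqrt(-12 - 174) - 14 = sqrt(-186) - 14 = I*sqrt(186) - 14 = -14 + I*sqrt(186)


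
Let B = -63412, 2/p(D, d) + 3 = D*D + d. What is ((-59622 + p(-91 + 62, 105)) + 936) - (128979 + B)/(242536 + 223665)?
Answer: -25800042885777/439627543 ≈ -58686.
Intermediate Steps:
p(D, d) = 2/(-3 + d + D²) (p(D, d) = 2/(-3 + (D*D + d)) = 2/(-3 + (D² + d)) = 2/(-3 + (d + D²)) = 2/(-3 + d + D²))
((-59622 + p(-91 + 62, 105)) + 936) - (128979 + B)/(242536 + 223665) = ((-59622 + 2/(-3 + 105 + (-91 + 62)²)) + 936) - (128979 - 63412)/(242536 + 223665) = ((-59622 + 2/(-3 + 105 + (-29)²)) + 936) - 65567/466201 = ((-59622 + 2/(-3 + 105 + 841)) + 936) - 65567/466201 = ((-59622 + 2/943) + 936) - 1*65567/466201 = ((-59622 + 2*(1/943)) + 936) - 65567/466201 = ((-59622 + 2/943) + 936) - 65567/466201 = (-56223544/943 + 936) - 65567/466201 = -55340896/943 - 65567/466201 = -25800042885777/439627543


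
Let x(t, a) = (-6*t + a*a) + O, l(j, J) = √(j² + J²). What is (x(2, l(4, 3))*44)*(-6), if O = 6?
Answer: -5016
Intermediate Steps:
l(j, J) = √(J² + j²)
x(t, a) = 6 + a² - 6*t (x(t, a) = (-6*t + a*a) + 6 = (-6*t + a²) + 6 = (a² - 6*t) + 6 = 6 + a² - 6*t)
(x(2, l(4, 3))*44)*(-6) = ((6 + (√(3² + 4²))² - 6*2)*44)*(-6) = ((6 + (√(9 + 16))² - 12)*44)*(-6) = ((6 + (√25)² - 12)*44)*(-6) = ((6 + 5² - 12)*44)*(-6) = ((6 + 25 - 12)*44)*(-6) = (19*44)*(-6) = 836*(-6) = -5016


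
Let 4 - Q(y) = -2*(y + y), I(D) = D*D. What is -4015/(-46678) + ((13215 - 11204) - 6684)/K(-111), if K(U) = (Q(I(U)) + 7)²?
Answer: 9756219929081/113427401132950 ≈ 0.086013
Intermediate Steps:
I(D) = D²
Q(y) = 4 + 4*y (Q(y) = 4 - (-2)*(y + y) = 4 - (-2)*2*y = 4 - (-4)*y = 4 + 4*y)
K(U) = (11 + 4*U²)² (K(U) = ((4 + 4*U²) + 7)² = (11 + 4*U²)²)
-4015/(-46678) + ((13215 - 11204) - 6684)/K(-111) = -4015/(-46678) + ((13215 - 11204) - 6684)/((11 + 4*(-111)²)²) = -4015*(-1/46678) + (2011 - 6684)/((11 + 4*12321)²) = 4015/46678 - 4673/(11 + 49284)² = 4015/46678 - 4673/(49295²) = 4015/46678 - 4673/2429997025 = 9756219929081/113427401132950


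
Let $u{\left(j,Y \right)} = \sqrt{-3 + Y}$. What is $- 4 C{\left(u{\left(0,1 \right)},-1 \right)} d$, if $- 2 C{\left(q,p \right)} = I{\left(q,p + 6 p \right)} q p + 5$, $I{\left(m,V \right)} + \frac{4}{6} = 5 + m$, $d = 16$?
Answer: $224 - \frac{416 i \sqrt{2}}{3} \approx 224.0 - 196.1 i$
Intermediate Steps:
$I{\left(m,V \right)} = \frac{13}{3} + m$ ($I{\left(m,V \right)} = - \frac{2}{3} + \left(5 + m\right) = \frac{13}{3} + m$)
$C{\left(q,p \right)} = - \frac{5}{2} - \frac{p q \left(\frac{13}{3} + q\right)}{2}$ ($C{\left(q,p \right)} = - \frac{\left(\frac{13}{3} + q\right) q p + 5}{2} = - \frac{q \left(\frac{13}{3} + q\right) p + 5}{2} = - \frac{p q \left(\frac{13}{3} + q\right) + 5}{2} = - \frac{5 + p q \left(\frac{13}{3} + q\right)}{2} = - \frac{5}{2} - \frac{p q \left(\frac{13}{3} + q\right)}{2}$)
$- 4 C{\left(u{\left(0,1 \right)},-1 \right)} d = - 4 \left(- \frac{5}{2} - - \frac{\sqrt{-3 + 1} \left(13 + 3 \sqrt{-3 + 1}\right)}{6}\right) 16 = - 4 \left(- \frac{5}{2} - - \frac{\sqrt{-2} \left(13 + 3 \sqrt{-2}\right)}{6}\right) 16 = - 4 \left(- \frac{5}{2} - - \frac{i \sqrt{2} \left(13 + 3 i \sqrt{2}\right)}{6}\right) 16 = - 4 \left(- \frac{5}{2} + \frac{i \sqrt{2} \left(13 + 3 i \sqrt{2}\right)}{6}\right) 16 = \left(10 - \frac{2 i \sqrt{2} \left(13 + 3 i \sqrt{2}\right)}{3}\right) 16 = 160 - \frac{32 i \sqrt{2} \left(13 + 3 i \sqrt{2}\right)}{3}$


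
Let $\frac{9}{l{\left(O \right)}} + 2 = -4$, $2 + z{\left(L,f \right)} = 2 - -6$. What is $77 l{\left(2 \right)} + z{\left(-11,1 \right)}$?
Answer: $- \frac{219}{2} \approx -109.5$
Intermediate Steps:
$z{\left(L,f \right)} = 6$ ($z{\left(L,f \right)} = -2 + \left(2 - -6\right) = -2 + \left(2 + 6\right) = -2 + 8 = 6$)
$l{\left(O \right)} = - \frac{3}{2}$ ($l{\left(O \right)} = \frac{9}{-2 - 4} = \frac{9}{-6} = 9 \left(- \frac{1}{6}\right) = - \frac{3}{2}$)
$77 l{\left(2 \right)} + z{\left(-11,1 \right)} = 77 \left(- \frac{3}{2}\right) + 6 = - \frac{231}{2} + 6 = - \frac{219}{2}$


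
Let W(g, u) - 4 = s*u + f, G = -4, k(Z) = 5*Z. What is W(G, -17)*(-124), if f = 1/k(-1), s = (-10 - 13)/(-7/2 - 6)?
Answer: 440076/95 ≈ 4632.4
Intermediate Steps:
s = 46/19 (s = -23/(-7*1/2 - 6) = -23/(-7/2 - 6) = -23/(-19/2) = -23*(-2/19) = 46/19 ≈ 2.4211)
f = -1/5 (f = 1/(5*(-1)) = 1/(-5) = -1/5 ≈ -0.20000)
W(g, u) = 19/5 + 46*u/19 (W(g, u) = 4 + (46*u/19 - 1/5) = 4 + (-1/5 + 46*u/19) = 19/5 + 46*u/19)
W(G, -17)*(-124) = (19/5 + (46/19)*(-17))*(-124) = (19/5 - 782/19)*(-124) = -3549/95*(-124) = 440076/95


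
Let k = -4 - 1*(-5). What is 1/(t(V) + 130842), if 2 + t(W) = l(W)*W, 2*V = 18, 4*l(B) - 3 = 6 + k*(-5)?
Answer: 1/130849 ≈ 7.6424e-6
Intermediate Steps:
k = 1 (k = -4 + 5 = 1)
l(B) = 1 (l(B) = ¾ + (6 + 1*(-5))/4 = ¾ + (6 - 5)/4 = ¾ + (¼)*1 = ¾ + ¼ = 1)
V = 9 (V = (½)*18 = 9)
t(W) = -2 + W (t(W) = -2 + 1*W = -2 + W)
1/(t(V) + 130842) = 1/((-2 + 9) + 130842) = 1/(7 + 130842) = 1/130849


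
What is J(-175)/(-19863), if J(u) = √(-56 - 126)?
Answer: -I*√182/19863 ≈ -0.00067919*I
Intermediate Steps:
J(u) = I*√182 (J(u) = √(-182) = I*√182)
J(-175)/(-19863) = (I*√182)/(-19863) = (I*√182)*(-1/19863) = -I*√182/19863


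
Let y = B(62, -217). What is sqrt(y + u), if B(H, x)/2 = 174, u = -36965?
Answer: I*sqrt(36617) ≈ 191.36*I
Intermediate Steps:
B(H, x) = 348 (B(H, x) = 2*174 = 348)
y = 348
sqrt(y + u) = sqrt(348 - 36965) = sqrt(-36617) = I*sqrt(36617)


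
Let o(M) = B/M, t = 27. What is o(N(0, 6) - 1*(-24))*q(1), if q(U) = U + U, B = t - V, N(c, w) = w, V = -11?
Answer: 38/15 ≈ 2.5333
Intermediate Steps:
B = 38 (B = 27 - 1*(-11) = 27 + 11 = 38)
o(M) = 38/M
q(U) = 2*U
o(N(0, 6) - 1*(-24))*q(1) = (38/(6 - 1*(-24)))*(2*1) = (38/(6 + 24))*2 = (38/30)*2 = (38*(1/30))*2 = (19/15)*2 = 38/15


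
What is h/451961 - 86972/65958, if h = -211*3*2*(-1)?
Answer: -19612224632/14905221819 ≈ -1.3158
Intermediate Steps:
h = 1266 (h = -1266*(-1) = -211*(-6) = 1266)
h/451961 - 86972/65958 = 1266/451961 - 86972/65958 = 1266*(1/451961) - 86972*1/65958 = 1266/451961 - 43486/32979 = -19612224632/14905221819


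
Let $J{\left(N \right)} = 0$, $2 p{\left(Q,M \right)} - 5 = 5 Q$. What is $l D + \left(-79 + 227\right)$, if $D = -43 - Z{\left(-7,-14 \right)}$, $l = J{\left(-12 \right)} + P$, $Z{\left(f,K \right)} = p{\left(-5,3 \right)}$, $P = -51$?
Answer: $1831$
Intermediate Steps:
$p{\left(Q,M \right)} = \frac{5}{2} + \frac{5 Q}{2}$
$Z{\left(f,K \right)} = -10$ ($Z{\left(f,K \right)} = \frac{5}{2} + \frac{5}{2} \left(-5\right) = \frac{5}{2} - \frac{25}{2} = -10$)
$l = -51$ ($l = 0 - 51 = -51$)
$D = -33$ ($D = -43 - -10 = -43 + 10 = -33$)
$l D + \left(-79 + 227\right) = \left(-51\right) \left(-33\right) + \left(-79 + 227\right) = 1683 + 148 = 1831$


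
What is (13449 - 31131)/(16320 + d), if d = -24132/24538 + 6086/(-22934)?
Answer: -2487656231886/2295862631971 ≈ -1.0835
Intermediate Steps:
d = -175695389/140688623 (d = -24132*1/24538 + 6086*(-1/22934) = -12066/12269 - 3043/11467 = -175695389/140688623 ≈ -1.2488)
(13449 - 31131)/(16320 + d) = (13449 - 31131)/(16320 - 175695389/140688623) = -17682/2295862631971/140688623 = -17682*140688623/2295862631971 = -2487656231886/2295862631971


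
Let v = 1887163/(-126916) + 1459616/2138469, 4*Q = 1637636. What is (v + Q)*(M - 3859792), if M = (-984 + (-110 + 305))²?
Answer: -359700240200981440845995/271405931604 ≈ -1.3253e+12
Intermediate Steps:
Q = 409409 (Q = (¼)*1637636 = 409409)
v = -3850390949191/271405931604 (v = 1887163*(-1/126916) + 1459616*(1/2138469) = -1887163/126916 + 1459616/2138469 = -3850390949191/271405931604 ≈ -14.187)
M = 622521 (M = (-984 + 195)² = (-789)² = 622521)
(v + Q)*(M - 3859792) = (-3850390949191/271405931604 + 409409)*(622521 - 3859792) = (111112180661112845/271405931604)*(-3237271) = -359700240200981440845995/271405931604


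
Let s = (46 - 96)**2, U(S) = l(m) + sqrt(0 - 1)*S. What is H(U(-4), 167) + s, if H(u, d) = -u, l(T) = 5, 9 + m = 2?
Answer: 2495 + 4*I ≈ 2495.0 + 4.0*I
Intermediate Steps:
m = -7 (m = -9 + 2 = -7)
U(S) = 5 + I*S (U(S) = 5 + sqrt(0 - 1)*S = 5 + sqrt(-1)*S = 5 + I*S)
s = 2500 (s = (-50)**2 = 2500)
H(U(-4), 167) + s = -(5 + I*(-4)) + 2500 = -(5 - 4*I) + 2500 = (-5 + 4*I) + 2500 = 2495 + 4*I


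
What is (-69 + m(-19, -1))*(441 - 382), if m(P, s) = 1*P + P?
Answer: -6313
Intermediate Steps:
m(P, s) = 2*P (m(P, s) = P + P = 2*P)
(-69 + m(-19, -1))*(441 - 382) = (-69 + 2*(-19))*(441 - 382) = (-69 - 38)*59 = -107*59 = -6313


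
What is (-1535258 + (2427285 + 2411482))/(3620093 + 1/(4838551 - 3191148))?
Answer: 5442210637127/5963752068480 ≈ 0.91255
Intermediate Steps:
(-1535258 + (2427285 + 2411482))/(3620093 + 1/(4838551 - 3191148)) = (-1535258 + 4838767)/(3620093 + 1/1647403) = 3303509/(3620093 + 1/1647403) = 3303509/(5963752068480/1647403) = 3303509*(1647403/5963752068480) = 5442210637127/5963752068480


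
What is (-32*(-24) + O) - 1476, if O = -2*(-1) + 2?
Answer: -704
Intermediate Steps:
O = 4 (O = 2 + 2 = 4)
(-32*(-24) + O) - 1476 = (-32*(-24) + 4) - 1476 = (768 + 4) - 1476 = 772 - 1476 = -704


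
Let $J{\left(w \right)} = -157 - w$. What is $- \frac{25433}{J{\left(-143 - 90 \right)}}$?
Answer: $- \frac{25433}{76} \approx -334.64$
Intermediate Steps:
$- \frac{25433}{J{\left(-143 - 90 \right)}} = - \frac{25433}{-157 - \left(-143 - 90\right)} = - \frac{25433}{-157 - -233} = - \frac{25433}{-157 + 233} = - \frac{25433}{76}$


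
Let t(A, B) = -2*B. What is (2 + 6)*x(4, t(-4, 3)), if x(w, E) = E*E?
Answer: 288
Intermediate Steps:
x(w, E) = E**2
(2 + 6)*x(4, t(-4, 3)) = (2 + 6)*(-2*3)**2 = 8*(-6)**2 = 8*36 = 288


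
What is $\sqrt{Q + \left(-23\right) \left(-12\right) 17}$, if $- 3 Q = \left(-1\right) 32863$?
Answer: $\frac{\sqrt{140817}}{3} \approx 125.09$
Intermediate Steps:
$Q = \frac{32863}{3}$ ($Q = - \frac{\left(-1\right) 32863}{3} = \left(- \frac{1}{3}\right) \left(-32863\right) = \frac{32863}{3} \approx 10954.0$)
$\sqrt{Q + \left(-23\right) \left(-12\right) 17} = \sqrt{\frac{32863}{3} + \left(-23\right) \left(-12\right) 17} = \sqrt{\frac{32863}{3} + 276 \cdot 17} = \sqrt{\frac{32863}{3} + 4692} = \sqrt{\frac{46939}{3}} = \frac{\sqrt{140817}}{3}$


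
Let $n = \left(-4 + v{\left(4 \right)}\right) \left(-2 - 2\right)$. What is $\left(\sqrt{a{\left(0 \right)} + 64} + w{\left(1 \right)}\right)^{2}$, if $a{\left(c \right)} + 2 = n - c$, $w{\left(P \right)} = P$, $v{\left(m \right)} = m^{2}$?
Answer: $\left(1 + \sqrt{14}\right)^{2} \approx 22.483$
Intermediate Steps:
$n = -48$ ($n = \left(-4 + 4^{2}\right) \left(-2 - 2\right) = \left(-4 + 16\right) \left(-4\right) = 12 \left(-4\right) = -48$)
$a{\left(c \right)} = -50 - c$ ($a{\left(c \right)} = -2 - \left(48 + c\right) = -50 - c$)
$\left(\sqrt{a{\left(0 \right)} + 64} + w{\left(1 \right)}\right)^{2} = \left(\sqrt{\left(-50 - 0\right) + 64} + 1\right)^{2} = \left(\sqrt{\left(-50 + 0\right) + 64} + 1\right)^{2} = \left(\sqrt{-50 + 64} + 1\right)^{2} = \left(\sqrt{14} + 1\right)^{2} = \left(1 + \sqrt{14}\right)^{2}$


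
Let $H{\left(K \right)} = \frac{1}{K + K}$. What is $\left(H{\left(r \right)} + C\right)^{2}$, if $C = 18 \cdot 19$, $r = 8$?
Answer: $\frac{29953729}{256} \approx 1.1701 \cdot 10^{5}$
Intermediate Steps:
$C = 342$
$H{\left(K \right)} = \frac{1}{2 K}$
$\left(H{\left(r \right)} + C\right)^{2} = \left(\frac{1}{2 \cdot 8} + 342\right)^{2} = \left(\frac{1}{2} \cdot \frac{1}{8} + 342\right)^{2} = \left(\frac{1}{16} + 342\right)^{2} = \left(\frac{5473}{16}\right)^{2} = \frac{29953729}{256}$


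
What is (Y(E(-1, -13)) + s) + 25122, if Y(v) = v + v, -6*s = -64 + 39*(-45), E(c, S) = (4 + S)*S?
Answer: 153955/6 ≈ 25659.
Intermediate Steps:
E(c, S) = S*(4 + S)
s = 1819/6 (s = -(-64 + 39*(-45))/6 = -(-64 - 1755)/6 = -1/6*(-1819) = 1819/6 ≈ 303.17)
Y(v) = 2*v
(Y(E(-1, -13)) + s) + 25122 = (2*(-13*(4 - 13)) + 1819/6) + 25122 = (2*(-13*(-9)) + 1819/6) + 25122 = (2*117 + 1819/6) + 25122 = (234 + 1819/6) + 25122 = 3223/6 + 25122 = 153955/6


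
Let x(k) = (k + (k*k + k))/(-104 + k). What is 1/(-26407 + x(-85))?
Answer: -189/4997978 ≈ -3.7815e-5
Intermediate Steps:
x(k) = (k² + 2*k)/(-104 + k) (x(k) = (k + (k² + k))/(-104 + k) = (k + (k + k²))/(-104 + k) = (k² + 2*k)/(-104 + k))
1/(-26407 + x(-85)) = 1/(-26407 - 85*(2 - 85)/(-104 - 85)) = 1/(-26407 - 85*(-83)/(-189)) = 1/(-26407 - 85*(-1/189)*(-83)) = 1/(-26407 - 7055/189) = 1/(-4997978/189) = -189/4997978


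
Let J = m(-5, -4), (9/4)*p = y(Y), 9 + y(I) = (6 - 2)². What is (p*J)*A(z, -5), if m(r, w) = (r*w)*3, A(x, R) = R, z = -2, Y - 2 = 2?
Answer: -2800/3 ≈ -933.33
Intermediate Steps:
Y = 4 (Y = 2 + 2 = 4)
y(I) = 7 (y(I) = -9 + (6 - 2)² = -9 + 4² = -9 + 16 = 7)
m(r, w) = 3*r*w
p = 28/9 (p = (4/9)*7 = 28/9 ≈ 3.1111)
J = 60 (J = 3*(-5)*(-4) = 60)
(p*J)*A(z, -5) = ((28/9)*60)*(-5) = (560/3)*(-5) = -2800/3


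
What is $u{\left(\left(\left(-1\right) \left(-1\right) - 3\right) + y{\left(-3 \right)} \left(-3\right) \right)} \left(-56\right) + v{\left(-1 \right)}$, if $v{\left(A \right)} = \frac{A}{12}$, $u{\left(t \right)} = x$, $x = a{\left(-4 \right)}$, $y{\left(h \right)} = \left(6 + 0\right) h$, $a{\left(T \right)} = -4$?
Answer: $\frac{2687}{12} \approx 223.92$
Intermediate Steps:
$y{\left(h \right)} = 6 h$
$x = -4$
$u{\left(t \right)} = -4$
$v{\left(A \right)} = \frac{A}{12}$ ($v{\left(A \right)} = A \frac{1}{12} = \frac{A}{12}$)
$u{\left(\left(\left(-1\right) \left(-1\right) - 3\right) + y{\left(-3 \right)} \left(-3\right) \right)} \left(-56\right) + v{\left(-1 \right)} = \left(-4\right) \left(-56\right) + \frac{1}{12} \left(-1\right) = 224 - \frac{1}{12} = \frac{2687}{12}$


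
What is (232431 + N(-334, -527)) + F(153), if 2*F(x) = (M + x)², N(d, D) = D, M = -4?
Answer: 486009/2 ≈ 2.4300e+5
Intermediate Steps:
F(x) = (-4 + x)²/2
(232431 + N(-334, -527)) + F(153) = (232431 - 527) + (-4 + 153)²/2 = 231904 + (½)*149² = 231904 + (½)*22201 = 231904 + 22201/2 = 486009/2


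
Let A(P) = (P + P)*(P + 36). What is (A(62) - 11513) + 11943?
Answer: 12582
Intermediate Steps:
A(P) = 2*P*(36 + P) (A(P) = (2*P)*(36 + P) = 2*P*(36 + P))
(A(62) - 11513) + 11943 = (2*62*(36 + 62) - 11513) + 11943 = (2*62*98 - 11513) + 11943 = (12152 - 11513) + 11943 = 639 + 11943 = 12582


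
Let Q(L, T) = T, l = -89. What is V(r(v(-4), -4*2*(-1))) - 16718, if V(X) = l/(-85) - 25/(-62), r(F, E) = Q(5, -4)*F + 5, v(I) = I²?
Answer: -88096217/5270 ≈ -16717.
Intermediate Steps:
r(F, E) = 5 - 4*F (r(F, E) = -4*F + 5 = 5 - 4*F)
V(X) = 7643/5270 (V(X) = -89/(-85) - 25/(-62) = -89*(-1/85) - 25*(-1/62) = 89/85 + 25/62 = 7643/5270)
V(r(v(-4), -4*2*(-1))) - 16718 = 7643/5270 - 16718 = -88096217/5270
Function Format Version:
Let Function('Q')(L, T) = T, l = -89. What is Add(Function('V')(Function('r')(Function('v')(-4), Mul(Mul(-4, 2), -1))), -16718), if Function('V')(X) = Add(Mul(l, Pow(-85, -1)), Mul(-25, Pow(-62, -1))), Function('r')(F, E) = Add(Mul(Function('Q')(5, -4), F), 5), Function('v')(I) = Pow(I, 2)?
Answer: Rational(-88096217, 5270) ≈ -16717.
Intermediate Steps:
Function('r')(F, E) = Add(5, Mul(-4, F)) (Function('r')(F, E) = Add(Mul(-4, F), 5) = Add(5, Mul(-4, F)))
Function('V')(X) = Rational(7643, 5270) (Function('V')(X) = Add(Mul(-89, Pow(-85, -1)), Mul(-25, Pow(-62, -1))) = Add(Mul(-89, Rational(-1, 85)), Mul(-25, Rational(-1, 62))) = Add(Rational(89, 85), Rational(25, 62)) = Rational(7643, 5270))
Add(Function('V')(Function('r')(Function('v')(-4), Mul(Mul(-4, 2), -1))), -16718) = Add(Rational(7643, 5270), -16718) = Rational(-88096217, 5270)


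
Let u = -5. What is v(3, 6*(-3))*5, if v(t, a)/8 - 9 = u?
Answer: 160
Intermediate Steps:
v(t, a) = 32 (v(t, a) = 72 + 8*(-5) = 72 - 40 = 32)
v(3, 6*(-3))*5 = 32*5 = 160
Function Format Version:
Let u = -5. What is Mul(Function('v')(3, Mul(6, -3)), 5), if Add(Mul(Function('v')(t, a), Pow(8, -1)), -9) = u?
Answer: 160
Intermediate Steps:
Function('v')(t, a) = 32 (Function('v')(t, a) = Add(72, Mul(8, -5)) = Add(72, -40) = 32)
Mul(Function('v')(3, Mul(6, -3)), 5) = Mul(32, 5) = 160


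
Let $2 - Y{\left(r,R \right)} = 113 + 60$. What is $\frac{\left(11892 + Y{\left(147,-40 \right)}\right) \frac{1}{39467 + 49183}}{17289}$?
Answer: $\frac{3907}{510889950} \approx 7.6474 \cdot 10^{-6}$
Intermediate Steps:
$Y{\left(r,R \right)} = -171$ ($Y{\left(r,R \right)} = 2 - \left(113 + 60\right) = 2 - 173 = -171$)
$\frac{\left(11892 + Y{\left(147,-40 \right)}\right) \frac{1}{39467 + 49183}}{17289} = \frac{\left(11892 - 171\right) \frac{1}{39467 + 49183}}{17289} = \frac{11721}{88650} \cdot \frac{1}{17289} = 11721 \cdot \frac{1}{88650} \cdot \frac{1}{17289} = \frac{3907}{29550} \cdot \frac{1}{17289} = \frac{3907}{510889950}$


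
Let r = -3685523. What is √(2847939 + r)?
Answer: 4*I*√52349 ≈ 915.2*I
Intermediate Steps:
√(2847939 + r) = √(2847939 - 3685523) = √(-837584) = 4*I*√52349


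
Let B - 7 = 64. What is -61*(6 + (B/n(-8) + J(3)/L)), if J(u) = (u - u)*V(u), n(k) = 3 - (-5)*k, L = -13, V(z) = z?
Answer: -9211/37 ≈ -248.95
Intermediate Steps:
B = 71 (B = 7 + 64 = 71)
n(k) = 3 + 5*k
J(u) = 0 (J(u) = (u - u)*u = 0*u = 0)
-61*(6 + (B/n(-8) + J(3)/L)) = -61*(6 + (71/(3 + 5*(-8)) + 0/(-13))) = -61*(6 + (71/(3 - 40) + 0*(-1/13))) = -61*(6 + (71/(-37) + 0)) = -61*(6 + (71*(-1/37) + 0)) = -61*(6 + (-71/37 + 0)) = -61*(6 - 71/37) = -61*151/37 = -9211/37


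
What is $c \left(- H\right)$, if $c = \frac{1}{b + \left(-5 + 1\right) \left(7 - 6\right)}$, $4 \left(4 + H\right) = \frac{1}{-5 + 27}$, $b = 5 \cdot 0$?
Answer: $- \frac{351}{352} \approx -0.99716$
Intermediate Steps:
$b = 0$
$H = - \frac{351}{88}$ ($H = -4 + \frac{1}{4 \left(-5 + 27\right)} = -4 + \frac{1}{4 \cdot 22} = -4 + \frac{1}{4} \cdot \frac{1}{22} = -4 + \frac{1}{88} = - \frac{351}{88} \approx -3.9886$)
$c = - \frac{1}{4}$ ($c = \frac{1}{0 + \left(-5 + 1\right) \left(7 - 6\right)} = \frac{1}{0 - 4} = \frac{1}{-4} = - \frac{1}{4} \approx -0.25$)
$c \left(- H\right) = - \frac{\left(-1\right) \left(- \frac{351}{88}\right)}{4} = \left(- \frac{1}{4}\right) \frac{351}{88} = - \frac{351}{352}$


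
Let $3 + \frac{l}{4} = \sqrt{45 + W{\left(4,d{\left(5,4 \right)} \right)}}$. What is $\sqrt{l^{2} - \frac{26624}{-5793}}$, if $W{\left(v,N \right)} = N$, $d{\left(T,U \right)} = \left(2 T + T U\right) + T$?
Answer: $\frac{4 \sqrt{2996377113 - 805412376 \sqrt{5}}}{5793} \approx 23.874$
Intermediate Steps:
$d{\left(T,U \right)} = 3 T + T U$
$l = -12 + 16 \sqrt{5}$ ($l = -12 + 4 \sqrt{45 + 5 \left(3 + 4\right)} = -12 + 4 \sqrt{45 + 5 \cdot 7} = -12 + 4 \sqrt{45 + 35} = -12 + 4 \sqrt{80} = -12 + 4 \cdot 4 \sqrt{5} = -12 + 16 \sqrt{5} \approx 23.777$)
$\sqrt{l^{2} - \frac{26624}{-5793}} = \sqrt{\left(-12 + 16 \sqrt{5}\right)^{2} - \frac{26624}{-5793}} = \sqrt{\left(-12 + 16 \sqrt{5}\right)^{2} - - \frac{26624}{5793}} = \sqrt{\left(-12 + 16 \sqrt{5}\right)^{2} + \frac{26624}{5793}} = \sqrt{\frac{26624}{5793} + \left(-12 + 16 \sqrt{5}\right)^{2}}$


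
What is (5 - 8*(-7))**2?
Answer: 3721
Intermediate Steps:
(5 - 8*(-7))**2 = (5 + 56)**2 = 61**2 = 3721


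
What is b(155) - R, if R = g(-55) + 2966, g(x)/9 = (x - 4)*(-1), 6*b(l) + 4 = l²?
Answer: 1013/2 ≈ 506.50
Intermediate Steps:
b(l) = -⅔ + l²/6
g(x) = 36 - 9*x (g(x) = 9*((x - 4)*(-1)) = 9*((-4 + x)*(-1)) = 9*(4 - x) = 36 - 9*x)
R = 3497 (R = (36 - 9*(-55)) + 2966 = (36 + 495) + 2966 = 531 + 2966 = 3497)
b(155) - R = (-⅔ + (⅙)*155²) - 1*3497 = (-⅔ + (⅙)*24025) - 3497 = (-⅔ + 24025/6) - 3497 = 8007/2 - 3497 = 1013/2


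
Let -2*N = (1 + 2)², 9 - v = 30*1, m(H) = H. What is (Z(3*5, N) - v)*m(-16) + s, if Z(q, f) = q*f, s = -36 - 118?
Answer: 590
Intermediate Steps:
s = -154
v = -21 (v = 9 - 30 = -21)
N = -9/2 (N = -(1 + 2)²/2 = -½*3² = -½*9 = -9/2 ≈ -4.5000)
Z(q, f) = f*q
(Z(3*5, N) - v)*m(-16) + s = (-27*5/2 - 1*(-21))*(-16) - 154 = (-9/2*15 + 21)*(-16) - 154 = (-135/2 + 21)*(-16) - 154 = -93/2*(-16) - 154 = 744 - 154 = 590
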